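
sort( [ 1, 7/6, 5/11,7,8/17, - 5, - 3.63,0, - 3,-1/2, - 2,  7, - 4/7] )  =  [-5, - 3.63, -3, - 2, - 4/7, - 1/2, 0, 5/11, 8/17, 1, 7/6, 7, 7] 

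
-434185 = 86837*( - 5)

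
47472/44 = 11868/11=   1078.91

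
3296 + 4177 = 7473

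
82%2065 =82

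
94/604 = 47/302 = 0.16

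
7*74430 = 521010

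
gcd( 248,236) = 4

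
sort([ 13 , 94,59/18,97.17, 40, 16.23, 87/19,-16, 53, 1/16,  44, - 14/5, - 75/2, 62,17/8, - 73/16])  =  [ - 75/2, - 16, -73/16,  -  14/5, 1/16,17/8, 59/18, 87/19,  13, 16.23, 40, 44,53, 62,94, 97.17 ]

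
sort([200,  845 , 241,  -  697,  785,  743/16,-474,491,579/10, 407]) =[ - 697,  -  474,  743/16,579/10, 200,241, 407, 491, 785, 845]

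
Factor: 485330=2^1 *5^1*48533^1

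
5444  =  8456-3012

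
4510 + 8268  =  12778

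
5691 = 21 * 271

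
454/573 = 454/573 = 0.79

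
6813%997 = 831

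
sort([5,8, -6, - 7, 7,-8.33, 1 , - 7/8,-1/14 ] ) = [-8.33,-7,-6,-7/8 ,-1/14, 1, 5,  7, 8 ]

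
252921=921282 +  - 668361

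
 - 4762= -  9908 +5146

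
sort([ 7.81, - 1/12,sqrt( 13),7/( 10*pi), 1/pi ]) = [-1/12, 7/( 10*pi),1/pi, sqrt( 13 ),7.81] 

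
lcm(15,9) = 45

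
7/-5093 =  - 1 + 5086/5093  =  - 0.00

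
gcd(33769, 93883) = 1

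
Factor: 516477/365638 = 2^ ( - 1)* 3^1*7^(-3 )  *  17^1 * 19^1=969/686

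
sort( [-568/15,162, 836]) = [ - 568/15,  162, 836 ]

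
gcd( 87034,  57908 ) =2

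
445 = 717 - 272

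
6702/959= 6702/959 = 6.99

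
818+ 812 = 1630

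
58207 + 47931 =106138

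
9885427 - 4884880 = 5000547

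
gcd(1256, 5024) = 1256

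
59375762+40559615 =99935377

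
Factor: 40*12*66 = 31680 = 2^6 * 3^2*5^1*11^1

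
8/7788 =2/1947 = 0.00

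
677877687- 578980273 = 98897414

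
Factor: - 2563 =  - 11^1*233^1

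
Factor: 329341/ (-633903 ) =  - 3^( - 1 )*17^1*23^( - 1)*9187^(-1 )*19373^1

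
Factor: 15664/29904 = 11/21 = 3^( - 1 )*7^( -1)*11^1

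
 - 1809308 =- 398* 4546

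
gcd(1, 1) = 1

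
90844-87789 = 3055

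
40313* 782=31524766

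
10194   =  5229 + 4965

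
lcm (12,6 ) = 12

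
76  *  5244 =398544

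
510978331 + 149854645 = 660832976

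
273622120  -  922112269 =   -  648490149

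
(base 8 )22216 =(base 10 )9358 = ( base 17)1f68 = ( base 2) 10010010001110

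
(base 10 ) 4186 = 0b1000001011010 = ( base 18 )CGA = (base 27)5k1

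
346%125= 96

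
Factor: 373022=2^1*13^1*14347^1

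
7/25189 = 7/25189 = 0.00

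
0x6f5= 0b11011110101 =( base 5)24111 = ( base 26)2GD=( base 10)1781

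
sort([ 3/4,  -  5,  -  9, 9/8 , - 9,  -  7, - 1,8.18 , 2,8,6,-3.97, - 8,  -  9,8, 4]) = [  -  9, - 9, - 9, - 8, - 7, - 5,-3.97, - 1, 3/4,9/8,2,4  ,  6,8,  8 , 8.18 ] 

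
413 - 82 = 331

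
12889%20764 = 12889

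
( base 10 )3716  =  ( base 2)111010000100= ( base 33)3DK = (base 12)2198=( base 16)E84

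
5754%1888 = 90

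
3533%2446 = 1087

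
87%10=7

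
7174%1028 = 1006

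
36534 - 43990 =-7456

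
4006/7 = 4006/7 =572.29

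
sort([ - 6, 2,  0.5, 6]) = [-6, 0.5, 2,6] 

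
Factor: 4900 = 2^2 * 5^2*7^2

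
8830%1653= 565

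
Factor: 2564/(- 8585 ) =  - 2^2*5^( - 1)*17^(-1)*101^( - 1)*641^1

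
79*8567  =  676793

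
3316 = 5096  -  1780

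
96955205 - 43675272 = 53279933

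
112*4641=519792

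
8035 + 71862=79897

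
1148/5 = 229 + 3/5 =229.60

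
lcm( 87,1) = 87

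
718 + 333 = 1051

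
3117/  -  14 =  - 223 + 5/14 = - 222.64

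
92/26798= 46/13399 = 0.00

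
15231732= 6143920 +9087812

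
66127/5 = 66127/5  =  13225.40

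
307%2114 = 307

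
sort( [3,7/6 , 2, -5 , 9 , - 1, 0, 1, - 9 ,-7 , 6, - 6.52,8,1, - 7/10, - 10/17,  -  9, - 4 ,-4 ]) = [ - 9, - 9, -7, - 6.52, - 5, - 4,-4, - 1, - 7/10,-10/17, 0 , 1, 1, 7/6,  2, 3, 6, 8, 9]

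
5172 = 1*5172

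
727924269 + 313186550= 1041110819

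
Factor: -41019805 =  - 5^1 * 307^1*26723^1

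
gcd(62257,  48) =1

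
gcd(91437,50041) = 1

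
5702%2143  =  1416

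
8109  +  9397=17506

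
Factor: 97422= 2^1*3^1*13^1*1249^1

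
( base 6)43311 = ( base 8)13473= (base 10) 5947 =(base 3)22011021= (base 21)DA4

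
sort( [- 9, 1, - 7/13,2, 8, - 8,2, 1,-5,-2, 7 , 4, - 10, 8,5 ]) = [ - 10, - 9, -8, - 5,-2, - 7/13,1, 1,2, 2,  4,5,7,8,8 ] 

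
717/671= 1 + 46/671 = 1.07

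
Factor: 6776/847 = 2^3 = 8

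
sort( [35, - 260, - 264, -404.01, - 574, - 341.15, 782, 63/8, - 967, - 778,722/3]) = [ - 967, - 778, -574, - 404.01, - 341.15, - 264, - 260,63/8, 35,722/3, 782]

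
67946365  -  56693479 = 11252886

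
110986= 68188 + 42798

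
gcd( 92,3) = 1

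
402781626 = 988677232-585895606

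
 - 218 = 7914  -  8132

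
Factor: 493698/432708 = 769/674 = 2^( - 1)*337^( - 1) * 769^1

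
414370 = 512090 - 97720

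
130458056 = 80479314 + 49978742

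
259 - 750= -491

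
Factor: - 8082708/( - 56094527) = 2^2*3^1*661^1*1019^1*56094527^( - 1) 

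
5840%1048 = 600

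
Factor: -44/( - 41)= 2^2*11^1*41^(-1) 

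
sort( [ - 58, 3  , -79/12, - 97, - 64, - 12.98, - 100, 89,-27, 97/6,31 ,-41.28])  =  [ - 100, - 97, - 64,  -  58, - 41.28, - 27, - 12.98, - 79/12, 3, 97/6,  31,  89]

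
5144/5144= 1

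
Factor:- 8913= -3^1*2971^1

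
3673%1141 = 250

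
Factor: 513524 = 2^2* 11^2 * 1061^1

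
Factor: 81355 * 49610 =2^1*5^2*11^2*41^1*53^1 *307^1 = 4036021550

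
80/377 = 80/377 = 0.21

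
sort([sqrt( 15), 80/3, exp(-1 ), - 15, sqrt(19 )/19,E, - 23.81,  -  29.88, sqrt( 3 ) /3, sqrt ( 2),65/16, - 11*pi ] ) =[ - 11 *pi  , - 29.88, - 23.81, - 15, sqrt( 19 ) /19,exp ( - 1),sqrt( 3) /3, sqrt(2), E, sqrt(15),  65/16,80/3 ]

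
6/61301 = 6/61301= 0.00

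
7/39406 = 7/39406 = 0.00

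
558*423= 236034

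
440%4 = 0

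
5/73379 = 5/73379 = 0.00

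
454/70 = 227/35 = 6.49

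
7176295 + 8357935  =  15534230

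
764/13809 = 764/13809 = 0.06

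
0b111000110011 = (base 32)3hj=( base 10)3635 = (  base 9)4878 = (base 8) 7063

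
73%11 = 7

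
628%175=103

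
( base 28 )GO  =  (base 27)hd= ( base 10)472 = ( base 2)111011000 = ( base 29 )G8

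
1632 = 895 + 737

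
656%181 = 113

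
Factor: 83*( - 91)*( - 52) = 392756 = 2^2*7^1*13^2*83^1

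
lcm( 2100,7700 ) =23100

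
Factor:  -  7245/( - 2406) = 2^(-1)*3^1*5^1 * 7^1*23^1*401^( - 1)=2415/802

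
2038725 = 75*27183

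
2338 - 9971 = - 7633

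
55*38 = 2090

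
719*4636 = 3333284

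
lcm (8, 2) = 8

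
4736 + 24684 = 29420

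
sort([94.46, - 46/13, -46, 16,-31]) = [ - 46, - 31, - 46/13, 16, 94.46 ] 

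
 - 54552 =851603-906155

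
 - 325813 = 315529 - 641342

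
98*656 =64288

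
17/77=17/77  =  0.22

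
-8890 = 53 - 8943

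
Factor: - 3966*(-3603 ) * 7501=2^1*3^2*13^1*577^1*661^1*1201^1 =107185524498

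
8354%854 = 668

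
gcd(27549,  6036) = 3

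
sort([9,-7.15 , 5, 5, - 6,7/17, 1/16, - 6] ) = [ - 7.15, - 6, - 6,  1/16, 7/17, 5,5, 9 ]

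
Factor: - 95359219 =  - 23^1 * 4146053^1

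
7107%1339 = 412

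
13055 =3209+9846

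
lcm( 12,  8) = 24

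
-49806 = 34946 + -84752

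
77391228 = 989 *78252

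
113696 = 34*3344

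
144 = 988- 844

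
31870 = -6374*(  -  5)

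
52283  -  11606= 40677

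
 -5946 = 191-6137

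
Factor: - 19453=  - 7^2*397^1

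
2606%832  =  110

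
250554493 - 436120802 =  - 185566309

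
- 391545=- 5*78309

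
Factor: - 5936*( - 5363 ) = 31834768 = 2^4*7^1*31^1* 53^1*173^1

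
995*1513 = 1505435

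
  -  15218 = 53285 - 68503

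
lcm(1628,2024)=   74888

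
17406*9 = 156654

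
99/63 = 11/7 =1.57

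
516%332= 184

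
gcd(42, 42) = 42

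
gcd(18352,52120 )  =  8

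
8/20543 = 8/20543 = 0.00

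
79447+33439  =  112886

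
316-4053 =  - 3737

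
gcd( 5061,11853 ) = 3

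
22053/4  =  5513 + 1/4  =  5513.25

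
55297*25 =1382425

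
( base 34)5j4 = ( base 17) 1544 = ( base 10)6430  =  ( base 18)11f4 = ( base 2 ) 1100100011110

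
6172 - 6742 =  - 570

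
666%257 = 152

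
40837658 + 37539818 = 78377476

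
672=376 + 296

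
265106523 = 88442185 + 176664338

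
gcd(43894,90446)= 2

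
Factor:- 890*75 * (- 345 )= 2^1 * 3^2  *5^4*23^1*89^1 = 23028750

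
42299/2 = 42299/2=21149.50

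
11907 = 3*3969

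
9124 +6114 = 15238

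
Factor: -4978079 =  - 4978079^1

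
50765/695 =73 + 6/139 = 73.04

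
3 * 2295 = 6885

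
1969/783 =2 +403/783 = 2.51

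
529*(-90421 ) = -47832709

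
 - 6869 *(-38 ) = 261022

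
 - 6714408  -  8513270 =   -  15227678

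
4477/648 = 4477/648 = 6.91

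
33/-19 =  - 33/19  =  -1.74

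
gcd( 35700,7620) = 60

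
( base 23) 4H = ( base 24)4D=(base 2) 1101101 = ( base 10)109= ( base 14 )7b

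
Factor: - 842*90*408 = -30918240 = -2^5*3^3*5^1*17^1*421^1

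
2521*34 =85714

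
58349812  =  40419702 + 17930110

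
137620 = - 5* ( - 27524 )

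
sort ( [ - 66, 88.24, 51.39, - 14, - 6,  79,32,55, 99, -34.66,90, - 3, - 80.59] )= [ - 80.59, - 66,  -  34.66,-14,-6,-3, 32, 51.39,55, 79, 88.24,  90 , 99 ] 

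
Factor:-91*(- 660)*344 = 20660640 = 2^5*3^1*5^1*7^1*11^1*13^1*43^1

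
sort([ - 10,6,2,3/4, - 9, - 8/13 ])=[ - 10,-9, - 8/13,3/4,2,6 ] 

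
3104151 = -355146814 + 358250965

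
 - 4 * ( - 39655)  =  158620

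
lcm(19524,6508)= 19524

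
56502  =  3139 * 18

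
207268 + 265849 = 473117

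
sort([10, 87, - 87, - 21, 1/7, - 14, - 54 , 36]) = [-87, -54, - 21, - 14, 1/7, 10, 36,87]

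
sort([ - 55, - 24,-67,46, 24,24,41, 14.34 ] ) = [-67,-55, - 24 , 14.34,24,  24, 41 , 46]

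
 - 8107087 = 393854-8500941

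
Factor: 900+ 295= 1195 = 5^1 * 239^1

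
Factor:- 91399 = -7^1*11^1*1187^1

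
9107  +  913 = 10020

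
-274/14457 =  - 1+ 14183/14457 = - 0.02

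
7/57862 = 1/8266 = 0.00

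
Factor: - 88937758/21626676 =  - 44468879/10813338 = - 2^(  -  1)*3^(-4 )*  7^1 * 13^1*107^1*4567^1  *  66749^(-1)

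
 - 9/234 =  - 1/26 = -0.04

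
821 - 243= 578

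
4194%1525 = 1144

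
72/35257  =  72/35257 = 0.00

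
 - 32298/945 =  - 35 + 37/45=- 34.18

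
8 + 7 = 15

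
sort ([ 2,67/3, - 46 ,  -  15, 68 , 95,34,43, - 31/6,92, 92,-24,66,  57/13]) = [ - 46, - 24, - 15, - 31/6,2,  57/13 , 67/3,  34,43,66,  68,92,92, 95 ]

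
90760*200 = 18152000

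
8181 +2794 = 10975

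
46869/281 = 166 + 223/281 =166.79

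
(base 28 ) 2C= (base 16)44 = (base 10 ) 68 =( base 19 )3b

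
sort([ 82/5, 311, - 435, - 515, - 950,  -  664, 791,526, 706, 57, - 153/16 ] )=[  -  950,-664,- 515, - 435, - 153/16, 82/5, 57,  311, 526, 706, 791 ] 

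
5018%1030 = 898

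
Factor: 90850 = 2^1*5^2*23^1*79^1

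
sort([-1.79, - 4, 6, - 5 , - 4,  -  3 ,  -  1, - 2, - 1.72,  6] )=[ - 5,-4,  -  4, - 3, - 2, - 1.79 , - 1.72, - 1, 6 , 6] 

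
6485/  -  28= - 232  +  11/28 = - 231.61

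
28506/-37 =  -28506/37 = - 770.43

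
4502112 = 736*6117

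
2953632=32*92301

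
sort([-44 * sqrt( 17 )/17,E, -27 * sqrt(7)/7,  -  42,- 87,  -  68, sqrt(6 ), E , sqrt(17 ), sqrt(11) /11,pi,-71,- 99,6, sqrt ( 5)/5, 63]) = [ - 99, -87, - 71 ,  -  68, - 42 ,-44 *sqrt( 17)/17,  -  27 * sqrt( 7)/7,sqrt ( 11)/11, sqrt( 5)/5, sqrt( 6), E, E, pi, sqrt ( 17), 6, 63]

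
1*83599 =83599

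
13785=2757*5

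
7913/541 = 14+339/541 = 14.63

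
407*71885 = 29257195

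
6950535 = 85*81771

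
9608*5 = 48040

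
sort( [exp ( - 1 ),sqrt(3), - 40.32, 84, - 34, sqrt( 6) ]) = [-40.32, - 34,exp( - 1), sqrt(3),sqrt(6),84 ] 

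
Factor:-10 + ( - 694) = - 704 = - 2^6 * 11^1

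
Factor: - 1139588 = -2^2 * 284897^1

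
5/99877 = 5/99877 = 0.00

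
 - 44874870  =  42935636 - 87810506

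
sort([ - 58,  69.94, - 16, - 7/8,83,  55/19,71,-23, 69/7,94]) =[-58,  -  23,-16,-7/8, 55/19, 69/7,69.94,71,83,94]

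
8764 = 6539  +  2225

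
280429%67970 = 8549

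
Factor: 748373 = 41^1*18253^1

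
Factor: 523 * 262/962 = 13^( - 1)*37^( - 1 ) * 131^1* 523^1  =  68513/481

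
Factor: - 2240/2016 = -2^1*3^(-2)*5^1  =  -10/9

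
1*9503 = 9503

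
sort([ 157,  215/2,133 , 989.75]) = [ 215/2,  133,  157 , 989.75] 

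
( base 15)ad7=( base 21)5bg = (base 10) 2452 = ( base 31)2h3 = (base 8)4624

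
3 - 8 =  - 5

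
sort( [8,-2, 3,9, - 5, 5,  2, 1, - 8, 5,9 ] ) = [ - 8, - 5, - 2, 1,2, 3,5, 5, 8,9,9 ] 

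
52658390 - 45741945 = 6916445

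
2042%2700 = 2042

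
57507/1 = 57507 = 57507.00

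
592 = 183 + 409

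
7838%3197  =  1444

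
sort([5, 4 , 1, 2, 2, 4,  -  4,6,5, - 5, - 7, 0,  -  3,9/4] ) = [ - 7, - 5, - 4, - 3, 0,1,2, 2 , 9/4, 4,4 , 5, 5, 6 ] 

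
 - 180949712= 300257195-481206907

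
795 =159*5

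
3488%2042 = 1446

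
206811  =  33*6267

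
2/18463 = 2/18463 = 0.00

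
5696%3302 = 2394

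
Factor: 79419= 3^1*23^1*1151^1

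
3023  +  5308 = 8331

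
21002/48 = 437 + 13/24 = 437.54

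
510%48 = 30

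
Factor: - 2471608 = - 2^3*308951^1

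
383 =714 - 331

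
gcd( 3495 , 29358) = 699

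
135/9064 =135/9064 = 0.01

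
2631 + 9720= 12351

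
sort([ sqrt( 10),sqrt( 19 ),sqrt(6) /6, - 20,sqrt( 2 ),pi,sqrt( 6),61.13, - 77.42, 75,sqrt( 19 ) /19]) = [ - 77.42 , - 20,sqrt( 19 )/19, sqrt (6)/6, sqrt (2),sqrt( 6), pi,sqrt( 10),sqrt( 19) , 61.13,75]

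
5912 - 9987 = - 4075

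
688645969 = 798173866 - 109527897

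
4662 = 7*666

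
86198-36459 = 49739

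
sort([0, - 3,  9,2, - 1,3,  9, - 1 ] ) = [ - 3, - 1,  -  1, 0,2, 3,  9, 9] 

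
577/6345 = 577/6345 = 0.09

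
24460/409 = 59 + 329/409= 59.80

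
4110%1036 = 1002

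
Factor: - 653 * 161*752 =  - 79060016 = - 2^4*7^1*23^1*47^1 * 653^1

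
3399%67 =49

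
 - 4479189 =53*( - 84513)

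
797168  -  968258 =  - 171090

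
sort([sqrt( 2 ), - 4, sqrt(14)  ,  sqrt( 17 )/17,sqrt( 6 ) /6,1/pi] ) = [ - 4, sqrt ( 17 ) /17, 1/pi,  sqrt( 6 ) /6,sqrt( 2 ), sqrt( 14)]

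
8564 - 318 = 8246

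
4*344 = 1376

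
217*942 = 204414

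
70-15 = 55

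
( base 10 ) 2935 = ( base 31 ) 31L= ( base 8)5567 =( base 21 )6dg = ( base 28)3kn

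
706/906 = 353/453 = 0.78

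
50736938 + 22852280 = 73589218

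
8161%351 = 88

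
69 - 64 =5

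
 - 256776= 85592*( - 3) 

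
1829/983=1829/983=1.86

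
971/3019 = 971/3019 = 0.32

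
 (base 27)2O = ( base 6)210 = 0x4e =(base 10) 78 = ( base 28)2M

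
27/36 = 3/4 = 0.75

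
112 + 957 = 1069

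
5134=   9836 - 4702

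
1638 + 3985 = 5623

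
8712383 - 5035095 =3677288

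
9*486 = 4374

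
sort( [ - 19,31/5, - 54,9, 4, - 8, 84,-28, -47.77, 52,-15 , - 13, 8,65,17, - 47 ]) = [ - 54 , - 47.77, - 47, - 28, - 19, - 15, - 13, - 8, 4,31/5,8 , 9,17,52, 65, 84]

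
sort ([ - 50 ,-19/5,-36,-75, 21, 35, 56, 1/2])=[ - 75, - 50, - 36, - 19/5,  1/2,21, 35,56] 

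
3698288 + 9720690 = 13418978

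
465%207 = 51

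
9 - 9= 0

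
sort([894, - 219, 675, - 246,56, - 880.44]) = [ - 880.44, - 246, - 219, 56,  675,894] 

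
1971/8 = 246 + 3/8 = 246.38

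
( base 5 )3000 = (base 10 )375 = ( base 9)456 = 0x177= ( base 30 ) cf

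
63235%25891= 11453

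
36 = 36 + 0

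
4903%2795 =2108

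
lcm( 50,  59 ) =2950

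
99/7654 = 99/7654=0.01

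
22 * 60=1320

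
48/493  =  48/493  =  0.10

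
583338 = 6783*86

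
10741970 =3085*3482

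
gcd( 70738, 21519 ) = 1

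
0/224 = 0 = 0.00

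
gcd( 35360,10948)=68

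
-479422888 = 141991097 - 621413985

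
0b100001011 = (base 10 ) 267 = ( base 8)413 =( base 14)151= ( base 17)fc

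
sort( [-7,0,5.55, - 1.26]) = [ - 7, - 1.26,0,5.55]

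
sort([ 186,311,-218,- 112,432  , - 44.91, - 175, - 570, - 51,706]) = [ - 570,-218, - 175, - 112, - 51,-44.91,  186,311,432,  706 ]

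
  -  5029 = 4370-9399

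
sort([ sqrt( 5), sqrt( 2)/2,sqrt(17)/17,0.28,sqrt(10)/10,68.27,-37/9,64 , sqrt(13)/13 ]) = [ - 37/9,sqrt( 17)/17,sqrt(13 ) /13,0.28, sqrt( 10)/10,  sqrt(2)/2, sqrt(5),64, 68.27] 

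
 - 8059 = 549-8608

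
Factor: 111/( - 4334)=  - 2^( - 1 )*3^1*11^ ( - 1)*37^1*197^( - 1 )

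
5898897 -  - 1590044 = 7488941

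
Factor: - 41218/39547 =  - 74/71  =  - 2^1*37^1 * 71^( - 1)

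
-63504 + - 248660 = - 312164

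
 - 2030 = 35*( - 58)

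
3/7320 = 1/2440= 0.00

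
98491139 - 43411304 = 55079835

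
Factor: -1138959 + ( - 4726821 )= - 5865780 = - 2^2*3^1*5^1*59^1*1657^1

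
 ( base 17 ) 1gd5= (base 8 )23043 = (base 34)8f5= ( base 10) 9763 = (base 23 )iab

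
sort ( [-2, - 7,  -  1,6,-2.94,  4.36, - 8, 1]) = [ - 8, - 7, - 2.94, - 2, - 1, 1, 4.36, 6]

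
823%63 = 4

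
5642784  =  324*17416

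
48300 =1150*42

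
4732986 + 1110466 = 5843452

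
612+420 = 1032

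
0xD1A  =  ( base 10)3354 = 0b110100011010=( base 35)2pt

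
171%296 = 171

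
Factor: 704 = 2^6*11^1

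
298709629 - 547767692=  - 249058063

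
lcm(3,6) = 6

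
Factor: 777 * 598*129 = 59939334 = 2^1*3^2*7^1*13^1*23^1*37^1*43^1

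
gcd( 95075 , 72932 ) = 1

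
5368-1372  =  3996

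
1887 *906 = 1709622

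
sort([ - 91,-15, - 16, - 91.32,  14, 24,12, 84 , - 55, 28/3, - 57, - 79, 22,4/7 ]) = [ - 91.32, - 91, - 79,-57, - 55 , - 16, - 15,4/7 , 28/3,12,14,22,24,84 ]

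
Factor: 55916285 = 5^1*1031^1*10847^1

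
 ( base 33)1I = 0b110011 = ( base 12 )43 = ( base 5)201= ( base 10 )51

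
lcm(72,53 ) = 3816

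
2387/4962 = 2387/4962=0.48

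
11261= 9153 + 2108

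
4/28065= 4/28065 = 0.00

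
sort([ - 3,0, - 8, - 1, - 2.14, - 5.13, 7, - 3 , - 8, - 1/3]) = [ - 8, - 8 ,-5.13, - 3, - 3, - 2.14,-1, - 1/3, 0, 7 ] 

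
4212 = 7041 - 2829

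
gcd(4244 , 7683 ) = 1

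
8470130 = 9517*890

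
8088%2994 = 2100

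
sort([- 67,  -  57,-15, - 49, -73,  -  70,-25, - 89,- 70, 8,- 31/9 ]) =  [-89,- 73, - 70, - 70, - 67,  -  57, -49, - 25,- 15, - 31/9, 8]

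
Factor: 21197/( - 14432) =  - 2^( - 5)*47^1=- 47/32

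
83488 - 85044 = -1556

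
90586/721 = 125 + 461/721 = 125.64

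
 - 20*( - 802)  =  16040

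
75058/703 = 106 + 540/703=106.77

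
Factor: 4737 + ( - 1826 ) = 41^1*71^1 = 2911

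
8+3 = 11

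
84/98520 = 7/8210 = 0.00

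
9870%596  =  334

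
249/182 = 1 + 67/182 = 1.37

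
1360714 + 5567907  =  6928621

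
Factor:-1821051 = -3^2*202339^1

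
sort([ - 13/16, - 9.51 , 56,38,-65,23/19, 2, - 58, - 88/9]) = [ - 65, - 58,-88/9  ,-9.51, - 13/16, 23/19,2,38,56]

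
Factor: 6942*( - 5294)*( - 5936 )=218153627328 =2^6*3^1* 7^1*13^1*53^1*89^1*2647^1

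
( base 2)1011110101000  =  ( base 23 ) BA7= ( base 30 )6lq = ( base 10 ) 6056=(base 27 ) 888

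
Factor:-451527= - 3^1*59^1*2551^1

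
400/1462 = 200/731 =0.27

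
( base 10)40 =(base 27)1D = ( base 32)18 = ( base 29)1B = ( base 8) 50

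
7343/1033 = 7 + 112/1033 =7.11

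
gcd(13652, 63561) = 1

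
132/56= 2 + 5/14 = 2.36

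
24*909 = 21816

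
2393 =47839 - 45446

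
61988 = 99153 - 37165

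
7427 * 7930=58896110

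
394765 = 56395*7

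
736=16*46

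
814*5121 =4168494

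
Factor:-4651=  - 4651^1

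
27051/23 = 27051/23 = 1176.13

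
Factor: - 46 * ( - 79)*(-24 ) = - 87216  =  - 2^4*3^1 * 23^1*79^1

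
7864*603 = 4741992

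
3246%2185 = 1061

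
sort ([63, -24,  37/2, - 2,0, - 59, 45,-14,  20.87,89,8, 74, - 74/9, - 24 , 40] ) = [-59,- 24, -24, -14,  -  74/9,  -  2, 0, 8, 37/2 , 20.87,40, 45, 63,74,89] 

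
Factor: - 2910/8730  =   - 3^( - 1) = - 1/3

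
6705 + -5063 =1642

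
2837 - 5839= - 3002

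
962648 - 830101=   132547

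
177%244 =177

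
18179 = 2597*7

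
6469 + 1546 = 8015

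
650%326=324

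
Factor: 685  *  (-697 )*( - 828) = 395324460 =2^2* 3^2*5^1*17^1 * 23^1 *41^1  *137^1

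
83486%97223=83486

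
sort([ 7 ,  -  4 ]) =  [-4 , 7]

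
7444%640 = 404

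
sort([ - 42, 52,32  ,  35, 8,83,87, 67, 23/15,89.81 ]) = [ - 42 , 23/15,8,  32, 35, 52, 67, 83, 87, 89.81 ] 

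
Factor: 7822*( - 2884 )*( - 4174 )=2^4*7^1*103^1*2087^1* 3911^1 = 94159796752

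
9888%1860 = 588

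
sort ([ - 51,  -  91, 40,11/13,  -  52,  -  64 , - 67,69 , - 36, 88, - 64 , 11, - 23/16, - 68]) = [  -  91 , - 68, - 67, - 64,-64, -52,-51, - 36, - 23/16, 11/13, 11, 40, 69, 88 ]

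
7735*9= 69615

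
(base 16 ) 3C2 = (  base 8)1702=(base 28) 16a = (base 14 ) 4ca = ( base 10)962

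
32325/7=4617 + 6/7 =4617.86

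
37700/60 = 628 + 1/3 =628.33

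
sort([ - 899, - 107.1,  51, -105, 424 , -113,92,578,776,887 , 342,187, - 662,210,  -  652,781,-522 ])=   [-899,-662, - 652, - 522,-113,-107.1 , - 105,51, 92,187, 210, 342,424, 578,776,781, 887]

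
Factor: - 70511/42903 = - 10073/6129 = - 3^( - 3 )*7^1*227^(-1)*1439^1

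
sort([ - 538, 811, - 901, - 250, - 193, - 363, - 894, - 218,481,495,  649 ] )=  [ - 901,  -  894, - 538,- 363, - 250, - 218, - 193, 481, 495, 649,811 ]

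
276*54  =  14904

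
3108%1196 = 716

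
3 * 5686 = 17058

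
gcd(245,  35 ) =35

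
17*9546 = 162282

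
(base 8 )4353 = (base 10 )2283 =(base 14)b91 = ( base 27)33F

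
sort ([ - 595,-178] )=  [  -  595,-178 ] 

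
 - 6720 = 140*(- 48 )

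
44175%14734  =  14707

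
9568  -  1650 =7918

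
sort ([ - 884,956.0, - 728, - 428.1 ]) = [  -  884, - 728, - 428.1, 956.0 ]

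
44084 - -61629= 105713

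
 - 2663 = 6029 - 8692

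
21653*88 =1905464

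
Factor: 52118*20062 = 2^2 *7^1*11^1*23^1 * 103^1*1433^1 = 1045591316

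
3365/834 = 4 + 29/834  =  4.03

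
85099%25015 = 10054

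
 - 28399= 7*( - 4057 )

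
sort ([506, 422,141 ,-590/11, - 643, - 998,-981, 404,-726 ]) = [-998 , -981,-726 ,-643 ,-590/11,  141,  404, 422,  506]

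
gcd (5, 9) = 1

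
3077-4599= - 1522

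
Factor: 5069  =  37^1 *137^1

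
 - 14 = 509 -523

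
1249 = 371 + 878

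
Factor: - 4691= - 4691^1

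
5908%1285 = 768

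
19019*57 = 1084083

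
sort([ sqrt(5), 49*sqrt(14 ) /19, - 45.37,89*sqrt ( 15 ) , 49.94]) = [-45.37, sqrt ( 5 ), 49*sqrt ( 14)/19,49.94,  89*sqrt(15) ]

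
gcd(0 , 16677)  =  16677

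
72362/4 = 36181/2 = 18090.50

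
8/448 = 1/56 = 0.02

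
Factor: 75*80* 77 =462000= 2^4*3^1*5^3*7^1*11^1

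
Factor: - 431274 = -2^1*3^1*71879^1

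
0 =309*0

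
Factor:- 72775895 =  - 5^1  *  17^1*856187^1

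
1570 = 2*785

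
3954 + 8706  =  12660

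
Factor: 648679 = 19^1* 34141^1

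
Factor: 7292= 2^2*1823^1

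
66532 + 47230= 113762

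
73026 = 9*8114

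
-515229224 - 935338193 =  -1450567417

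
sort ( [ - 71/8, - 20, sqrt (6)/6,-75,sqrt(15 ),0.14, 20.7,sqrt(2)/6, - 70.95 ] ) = [ - 75, - 70.95, - 20, - 71/8,0.14,  sqrt ( 2 ) /6,sqrt(  6)/6,sqrt (15), 20.7 ] 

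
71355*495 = 35320725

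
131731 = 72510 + 59221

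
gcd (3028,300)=4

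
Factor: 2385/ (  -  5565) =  -3/7=-  3^1*7^( - 1 )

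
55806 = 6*9301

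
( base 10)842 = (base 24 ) 1b2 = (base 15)3B2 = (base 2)1101001010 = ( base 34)oq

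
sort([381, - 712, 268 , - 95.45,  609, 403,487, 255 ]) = [-712,  -  95.45,255,268, 381,403,487,609]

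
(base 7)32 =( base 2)10111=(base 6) 35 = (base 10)23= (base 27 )N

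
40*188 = 7520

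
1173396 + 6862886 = 8036282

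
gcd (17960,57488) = 8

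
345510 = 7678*45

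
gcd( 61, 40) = 1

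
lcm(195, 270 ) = 3510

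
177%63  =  51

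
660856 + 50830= 711686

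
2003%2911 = 2003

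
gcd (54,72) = 18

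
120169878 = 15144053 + 105025825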